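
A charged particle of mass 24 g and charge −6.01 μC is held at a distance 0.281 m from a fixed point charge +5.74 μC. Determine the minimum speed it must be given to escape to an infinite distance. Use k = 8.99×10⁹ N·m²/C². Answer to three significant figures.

9.59 m/s

To just escape, total mechanical energy must reach zero at infinity: ½mv²_min + U = 0, so ½mv²_min = −U = |kQq|/r.
|U| = |kQq|/r = (8.99×10⁹ N·m²/C²)(5.74×10⁻⁶)(6.01×10⁻⁶)/(0.281) = 1.10 J.
v_min = √(2|U|/m) = √(2·1.10/0.0240) = 9.59 m/s.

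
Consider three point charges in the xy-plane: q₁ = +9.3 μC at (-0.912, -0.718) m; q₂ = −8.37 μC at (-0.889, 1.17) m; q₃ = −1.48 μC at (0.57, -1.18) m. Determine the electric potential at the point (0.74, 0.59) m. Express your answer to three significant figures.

-1.13×10⁴ V

The total potential is the scalar sum of each charge's contribution, V = Σ kqᵢ/rᵢ.
Distances from the field point to each charge: r₁ = 2.11 m, r₂ = 1.73 m, r₃ = 1.78 m.
V = k[(9.30×10⁻⁶)/(2.11) + (-8.37×10⁻⁶)/(1.73) + (-1.48×10⁻⁶)/(1.78)] = -1.13×10⁴ V.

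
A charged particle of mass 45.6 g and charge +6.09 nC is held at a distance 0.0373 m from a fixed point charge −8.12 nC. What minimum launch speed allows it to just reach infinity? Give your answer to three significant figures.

0.0229 m/s

To just escape, total mechanical energy must reach zero at infinity: ½mv²_min + U = 0, so ½mv²_min = −U = |kQq|/r.
|U| = |kQq|/r = (8.99×10⁹ N·m²/C²)(8.12×10⁻⁹)(6.09×10⁻⁹)/(0.0373) = 1.19×10⁻⁵ J.
v_min = √(2|U|/m) = √(2·1.19×10⁻⁵/0.0456) = 0.0229 m/s.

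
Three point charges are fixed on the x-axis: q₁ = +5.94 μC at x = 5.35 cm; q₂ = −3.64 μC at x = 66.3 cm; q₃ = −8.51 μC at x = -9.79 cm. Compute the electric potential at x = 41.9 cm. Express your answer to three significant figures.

-1.36×10⁵ V

Electric potential is a scalar, so the contributions from each charge add algebraically: V = Σ kqᵢ/rᵢ.
Distances from the field point to each charge: r₁ = 0.365 m, r₂ = 0.244 m, r₃ = 0.517 m.
V = k[(5.94×10⁻⁶)/(0.365) + (-3.64×10⁻⁶)/(0.244) + (-8.51×10⁻⁶)/(0.517)] = -1.36×10⁵ V.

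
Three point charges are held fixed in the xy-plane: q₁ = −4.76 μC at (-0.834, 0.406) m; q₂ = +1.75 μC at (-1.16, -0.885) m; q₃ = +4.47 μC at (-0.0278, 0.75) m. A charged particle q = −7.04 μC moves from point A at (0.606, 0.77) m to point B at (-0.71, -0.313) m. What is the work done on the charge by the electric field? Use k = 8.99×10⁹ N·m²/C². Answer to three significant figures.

-0.326 J

The work done by the electric force is W_field = −ΔU = −q(V_B − V_A) = q(V_A − V_B).
At A: distances to the source charges are 1.49 m, 2.42 m, 0.634 m; V_A = Σ kqᵢ/rᵢ = 4.11×10⁴ V.
At B: distances to the source charges are 0.730 m, 0.728 m, 1.26 m; V_B = Σ kqᵢ/rᵢ = -5220 V.
ΔV = V_B − V_A = -4.63×10⁴ V.
W_field = −qΔV = −(-7.04×10⁻⁶ C)(-4.63×10⁴ V) = -0.326 J.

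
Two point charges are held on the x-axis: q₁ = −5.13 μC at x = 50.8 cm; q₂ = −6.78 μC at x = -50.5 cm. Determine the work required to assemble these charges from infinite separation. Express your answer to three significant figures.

0.309 J

The work to assemble the configuration equals its total potential energy, U = Σ kqᵢqⱼ/rᵢⱼ over all pairs.
Pair separations: r₁₂ = 1.01 m.
U = (0.309) = 0.309 J.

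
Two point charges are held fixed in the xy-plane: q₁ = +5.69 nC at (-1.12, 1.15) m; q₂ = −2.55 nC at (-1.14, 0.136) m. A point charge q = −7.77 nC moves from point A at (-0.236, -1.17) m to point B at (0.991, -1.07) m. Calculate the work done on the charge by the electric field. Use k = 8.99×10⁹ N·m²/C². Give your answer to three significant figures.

The work done by the electric force is W_field = −ΔU = −q(V_B − V_A) = q(V_A − V_B).
At A: distances to the source charges are 2.48 m, 1.59 m; V_A = Σ kqᵢ/rᵢ = 6.17 V.
At B: distances to the source charges are 3.06 m, 2.45 m; V_B = Σ kqᵢ/rᵢ = 7.34 V.
ΔV = V_B − V_A = 1.16 V.
W_field = −qΔV = −(-7.77×10⁻⁹ C)(1.16 V) = 9.05×10⁻⁹ J.

9.05×10⁻⁹ J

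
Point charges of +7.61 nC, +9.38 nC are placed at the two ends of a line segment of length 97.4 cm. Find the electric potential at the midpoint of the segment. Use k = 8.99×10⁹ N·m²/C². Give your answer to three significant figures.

314 V

The total potential is the scalar sum of each charge's contribution, V = Σ kqᵢ/rᵢ.
Each charge is 0.487 m from the midpoint.
V = k[(7.61×10⁻⁹)/(0.487) + (9.38×10⁻⁹)/(0.487)] = 314 V.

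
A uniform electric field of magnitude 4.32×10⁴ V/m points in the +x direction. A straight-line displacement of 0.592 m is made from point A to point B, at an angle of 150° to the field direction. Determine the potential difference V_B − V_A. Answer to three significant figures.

Only the component of displacement along E changes the potential: ΔV = −E·d·cosθ.
ΔV = −(4.32×10⁴ V/m)(0.592 m)cos150° = 2.21×10⁴ V.

2.21×10⁴ V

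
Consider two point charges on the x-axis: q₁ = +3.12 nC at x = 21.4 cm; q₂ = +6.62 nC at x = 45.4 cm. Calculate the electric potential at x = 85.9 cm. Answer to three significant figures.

190 V

The total potential is the scalar sum of each charge's contribution, V = Σ kqᵢ/rᵢ.
Distances from the field point to each charge: r₁ = 0.645 m, r₂ = 0.405 m.
V = k[(3.12×10⁻⁹)/(0.645) + (6.62×10⁻⁹)/(0.405)] = 190 V.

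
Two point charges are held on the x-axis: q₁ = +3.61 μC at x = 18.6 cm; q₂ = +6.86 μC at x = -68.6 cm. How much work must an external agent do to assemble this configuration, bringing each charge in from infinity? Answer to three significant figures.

The assembly work is the sum of pairwise potential energies, U = Σ_{i<j} kqᵢqⱼ/rᵢⱼ.
Pair separations: r₁₂ = 0.872 m.
U = (0.255) = 0.255 J.

0.255 J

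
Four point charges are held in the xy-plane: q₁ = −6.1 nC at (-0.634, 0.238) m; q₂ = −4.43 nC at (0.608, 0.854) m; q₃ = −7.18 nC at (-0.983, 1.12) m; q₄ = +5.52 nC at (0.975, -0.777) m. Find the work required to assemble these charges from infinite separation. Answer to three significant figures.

3.46×10⁻⁷ J

The assembly work is the sum of pairwise potential energies, U = Σ_{i<j} kqᵢqⱼ/rᵢⱼ.
Pair separations: r₁₂ = 1.39 m, r₁₃ = 0.949 m, r₁₄ = 1.90 m, r₂₃ = 1.61 m, r₂₄ = 1.67 m, r₃₄ = 2.73 m.
Summing all 6 pair terms gives U = 3.46×10⁻⁷ J.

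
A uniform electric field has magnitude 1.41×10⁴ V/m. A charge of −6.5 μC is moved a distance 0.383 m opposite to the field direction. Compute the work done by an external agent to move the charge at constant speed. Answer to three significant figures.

The potential change for a displacement 0.383 m opposite to the field direction is ΔV = +Ed = 5400 V.
W_ext = qΔV = -0.0351 J.

-0.0351 J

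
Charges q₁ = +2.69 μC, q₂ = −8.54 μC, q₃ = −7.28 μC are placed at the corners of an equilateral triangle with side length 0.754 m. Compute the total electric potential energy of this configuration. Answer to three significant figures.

The assembly work is the sum of pairwise potential energies, U = Σ_{i<j} kqᵢqⱼ/rᵢⱼ.
All three pair separations equal the side length, 0.754 m.
U = (-0.274) + (-0.233) + (0.741) = 0.234 J.

0.234 J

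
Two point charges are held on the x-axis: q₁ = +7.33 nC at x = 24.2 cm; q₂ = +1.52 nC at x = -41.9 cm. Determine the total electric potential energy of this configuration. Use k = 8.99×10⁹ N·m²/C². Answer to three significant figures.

1.52×10⁻⁷ J

The work to assemble the configuration equals its total potential energy, U = Σ kqᵢqⱼ/rᵢⱼ over all pairs.
Pair separations: r₁₂ = 0.661 m.
U = (1.52×10⁻⁷) = 1.52×10⁻⁷ J.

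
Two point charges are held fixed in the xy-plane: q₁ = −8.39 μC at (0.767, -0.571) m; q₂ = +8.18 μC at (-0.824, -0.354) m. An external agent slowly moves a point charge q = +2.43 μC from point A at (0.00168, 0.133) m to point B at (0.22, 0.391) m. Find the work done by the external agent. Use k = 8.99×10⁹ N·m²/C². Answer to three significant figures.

For quasistatic motion the external work equals the change in potential energy: W_ext = qΔV = q(V_B − V_A).
At A: distances to the source charges are 1.04 m, 0.959 m; V_A = Σ kqᵢ/rᵢ = 4180 V.
At B: distances to the source charges are 1.11 m, 1.28 m; V_B = Σ kqᵢ/rᵢ = -1.08×10⁴ V.
ΔV = V_B − V_A = -1.50×10⁴ V.
W_ext = qΔV = (2.43×10⁻⁶ C)(-1.50×10⁴ V) = -0.0365 J.

-0.0365 J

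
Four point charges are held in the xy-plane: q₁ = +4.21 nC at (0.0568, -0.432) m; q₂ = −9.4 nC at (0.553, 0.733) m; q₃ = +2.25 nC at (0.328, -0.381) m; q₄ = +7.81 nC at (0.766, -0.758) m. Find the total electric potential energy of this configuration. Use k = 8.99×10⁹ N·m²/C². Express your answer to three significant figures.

The work to assemble the configuration equals its total potential energy, U = Σ kqᵢqⱼ/rᵢⱼ over all pairs.
Pair separations: r₁₂ = 1.27 m, r₁₃ = 0.276 m, r₁₄ = 0.781 m, r₂₃ = 1.14 m, r₂₄ = 1.51 m, r₃₄ = 0.578 m.
Summing all 6 pair terms gives U = 7.42×10⁻⁸ J.

7.42×10⁻⁸ J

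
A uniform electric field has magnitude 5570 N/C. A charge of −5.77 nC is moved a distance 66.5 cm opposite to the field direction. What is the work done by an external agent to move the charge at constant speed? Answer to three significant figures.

-2.14×10⁻⁵ J

The potential change for a displacement 66.5 cm opposite to the field direction is ΔV = +Ed = 3700 V.
W_ext = qΔV = -2.14×10⁻⁵ J.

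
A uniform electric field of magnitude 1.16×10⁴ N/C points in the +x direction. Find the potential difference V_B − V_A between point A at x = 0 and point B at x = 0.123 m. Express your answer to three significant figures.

-1430 V

In a uniform field, potential decreases in the direction of E: V_B − V_A = −E·Δx.
V_B − V_A = −(1.16×10⁴ V/m)(0.123 m) = -1430 V.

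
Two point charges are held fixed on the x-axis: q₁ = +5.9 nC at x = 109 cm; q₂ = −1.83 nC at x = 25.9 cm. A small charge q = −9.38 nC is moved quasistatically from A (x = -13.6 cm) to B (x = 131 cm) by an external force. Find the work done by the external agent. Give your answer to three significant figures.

For quasistatic motion the external work equals the change in potential energy: W_ext = qΔV = q(V_B − V_A).
At A: distances to the source charges are 1.23 m, 0.395 m; V_A = Σ kqᵢ/rᵢ = 1.61 V.
At B: distances to the source charges are 0.220 m, 1.05 m; V_B = Σ kqᵢ/rᵢ = 225 V.
ΔV = V_B − V_A = 224 V.
W_ext = qΔV = (-9.38×10⁻⁹ C)(224 V) = -2.10×10⁻⁶ J.

-2.10×10⁻⁶ J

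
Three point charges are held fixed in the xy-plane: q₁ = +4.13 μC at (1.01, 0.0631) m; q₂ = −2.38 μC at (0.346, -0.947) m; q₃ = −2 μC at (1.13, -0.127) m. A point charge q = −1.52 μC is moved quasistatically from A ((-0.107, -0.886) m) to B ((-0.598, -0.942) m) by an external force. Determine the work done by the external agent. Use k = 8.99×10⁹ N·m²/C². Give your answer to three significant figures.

-0.0325 J

For quasistatic motion the external work equals the change in potential energy: W_ext = qΔV = q(V_B − V_A).
At A: distances to the source charges are 1.47 m, 0.457 m, 1.45 m; V_A = Σ kqᵢ/rᵢ = -3.39×10⁴ V.
At B: distances to the source charges are 1.90 m, 0.944 m, 1.91 m; V_B = Σ kqᵢ/rᵢ = -1.25×10⁴ V.
ΔV = V_B − V_A = 2.14×10⁴ V.
W_ext = qΔV = (-1.52×10⁻⁶ C)(2.14×10⁴ V) = -0.0325 J.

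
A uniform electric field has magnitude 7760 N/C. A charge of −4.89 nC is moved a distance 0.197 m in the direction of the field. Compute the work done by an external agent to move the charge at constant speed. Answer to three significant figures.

7.48×10⁻⁶ J

The potential change for a displacement 0.197 m in the direction of the field is ΔV = −Ed = -1530 V.
W_ext = qΔV = 7.48×10⁻⁶ J.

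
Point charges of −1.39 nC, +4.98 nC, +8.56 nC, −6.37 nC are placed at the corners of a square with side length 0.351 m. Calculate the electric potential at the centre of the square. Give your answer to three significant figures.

Electric potential is a scalar, so the contributions from each charge add algebraically: V = Σ kqᵢ/rᵢ.
The distance from each corner to the centre is a√2/2 = 0.248 m.
V = k[(-1.39×10⁻⁹)/(0.248) + (4.98×10⁻⁹)/(0.248) + (8.56×10⁻⁹)/(0.248) + (-6.37×10⁻⁹)/(0.248)] = 209 V.

209 V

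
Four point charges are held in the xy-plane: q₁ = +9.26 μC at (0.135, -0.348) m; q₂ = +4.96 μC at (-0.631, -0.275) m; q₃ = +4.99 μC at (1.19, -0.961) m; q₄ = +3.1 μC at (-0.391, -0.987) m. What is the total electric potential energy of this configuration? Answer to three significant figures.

1.58 J

The work to assemble the configuration equals its total potential energy, U = Σ kqᵢqⱼ/rᵢⱼ over all pairs.
Pair separations: r₁₂ = 0.769 m, r₁₃ = 1.22 m, r₁₄ = 0.828 m, r₂₃ = 1.95 m, r₂₄ = 0.751 m, r₃₄ = 1.58 m.
Summing all 6 pair terms gives U = 1.58 J.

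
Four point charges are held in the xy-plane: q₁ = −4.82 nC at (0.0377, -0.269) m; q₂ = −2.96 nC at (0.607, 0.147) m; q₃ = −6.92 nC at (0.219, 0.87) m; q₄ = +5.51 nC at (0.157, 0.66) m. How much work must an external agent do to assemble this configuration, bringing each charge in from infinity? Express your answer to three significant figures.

-1.37×10⁻⁶ J

The work to assemble the configuration equals its total potential energy, U = Σ kqᵢqⱼ/rᵢⱼ over all pairs.
Pair separations: r₁₂ = 0.705 m, r₁₃ = 1.15 m, r₁₄ = 0.937 m, r₂₃ = 0.821 m, r₂₄ = 0.682 m, r₃₄ = 0.219 m.
Summing all 6 pair terms gives U = -1.37×10⁻⁶ J.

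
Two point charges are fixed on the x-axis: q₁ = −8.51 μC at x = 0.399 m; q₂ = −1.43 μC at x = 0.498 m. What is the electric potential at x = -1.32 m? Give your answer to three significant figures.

-5.16×10⁴ V

The total potential is the scalar sum of each charge's contribution, V = Σ kqᵢ/rᵢ.
Distances from the field point to each charge: r₁ = 1.72 m, r₂ = 1.82 m.
V = k[(-8.51×10⁻⁶)/(1.72) + (-1.43×10⁻⁶)/(1.82)] = -5.16×10⁴ V.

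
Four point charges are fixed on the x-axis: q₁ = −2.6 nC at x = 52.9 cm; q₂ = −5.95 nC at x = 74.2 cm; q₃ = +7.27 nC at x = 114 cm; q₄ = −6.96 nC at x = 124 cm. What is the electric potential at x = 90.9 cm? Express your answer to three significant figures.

The total potential is the scalar sum of each charge's contribution, V = Σ kqᵢ/rᵢ.
Distances from the field point to each charge: r₁ = 0.380 m, r₂ = 0.167 m, r₃ = 0.231 m, r₄ = 0.331 m.
V = k[(-2.60×10⁻⁹)/(0.380) + (-5.95×10⁻⁹)/(0.167) + (7.27×10⁻⁹)/(0.231) + (-6.96×10⁻⁹)/(0.331)] = -288 V.

-288 V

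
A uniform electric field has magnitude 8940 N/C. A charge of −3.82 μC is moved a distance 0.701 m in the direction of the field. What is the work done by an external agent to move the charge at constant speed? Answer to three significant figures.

The potential change for a displacement 0.701 m in the direction of the field is ΔV = −Ed = -6270 V.
W_ext = qΔV = 0.0239 J.

0.0239 J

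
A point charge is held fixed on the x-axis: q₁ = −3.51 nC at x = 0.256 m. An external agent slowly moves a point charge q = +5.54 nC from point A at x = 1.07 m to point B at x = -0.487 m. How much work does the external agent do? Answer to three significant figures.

For quasistatic motion the external work equals the change in potential energy: W_ext = qΔV = q(V_B − V_A).
At A: distance to the source charge is 0.814 m; V_A = kq₁/r = -38.8 V.
At B: distance to the source charge is 0.743 m; V_B = kq₁/r = -42.5 V.
ΔV = V_B − V_A = -3.70 V.
W_ext = qΔV = (5.54×10⁻⁹ C)(-3.70 V) = -2.05×10⁻⁸ J.

-2.05×10⁻⁸ J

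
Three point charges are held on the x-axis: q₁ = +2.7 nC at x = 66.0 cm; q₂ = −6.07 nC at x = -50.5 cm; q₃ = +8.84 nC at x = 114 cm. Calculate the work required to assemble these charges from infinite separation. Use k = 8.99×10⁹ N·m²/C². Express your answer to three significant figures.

The assembly work is the sum of pairwise potential energies, U = Σ_{i<j} kqᵢqⱼ/rᵢⱼ.
Pair separations: r₁₂ = 1.17 m, r₁₃ = 0.480 m, r₂₃ = 1.65 m.
U = (-1.26×10⁻⁷) + (4.47×10⁻⁷) + (-2.93×10⁻⁷) = 2.73×10⁻⁸ J.

2.73×10⁻⁸ J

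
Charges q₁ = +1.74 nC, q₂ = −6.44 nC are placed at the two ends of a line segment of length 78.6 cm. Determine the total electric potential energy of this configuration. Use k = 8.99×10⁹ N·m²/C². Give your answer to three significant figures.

-1.28×10⁻⁷ J

The assembly work is the sum of pairwise potential energies, U = Σ_{i<j} kqᵢqⱼ/rᵢⱼ.
The separation is r = 0.786 m.
U = (-1.28×10⁻⁷) = -1.28×10⁻⁷ J.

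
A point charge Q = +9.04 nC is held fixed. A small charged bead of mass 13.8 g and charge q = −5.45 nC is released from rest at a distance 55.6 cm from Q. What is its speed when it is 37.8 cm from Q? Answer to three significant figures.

Only the electrostatic force acts, so mechanical energy is conserved: ½mv² = U₁ − U₂ = kQq(1/r₁ − 1/r₂).
U₁ − U₂ = (8.99×10⁹ N·m²/C²)(9.04×10⁻⁹ C)(-5.45×10⁻⁹ C)(1/0.556 − 1/0.378) = 3.75×10⁻⁷ J.
v = √(2·3.75×10⁻⁷/0.0138) = 7.37×10⁻³ m/s.

7.37×10⁻³ m/s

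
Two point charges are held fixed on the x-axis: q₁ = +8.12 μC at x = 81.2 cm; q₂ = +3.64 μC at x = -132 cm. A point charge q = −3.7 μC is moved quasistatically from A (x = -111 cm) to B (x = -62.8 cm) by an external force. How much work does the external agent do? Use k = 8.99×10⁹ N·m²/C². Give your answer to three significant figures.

For quasistatic motion the external work equals the change in potential energy: W_ext = qΔV = q(V_B − V_A).
At A: distances to the source charges are 1.92 m, 0.210 m; V_A = Σ kqᵢ/rᵢ = 1.94×10⁵ V.
At B: distances to the source charges are 1.44 m, 0.692 m; V_B = Σ kqᵢ/rᵢ = 9.80×10⁴ V.
ΔV = V_B − V_A = -9.58×10⁴ V.
W_ext = qΔV = (-3.70×10⁻⁶ C)(-9.58×10⁴ V) = 0.355 J.

0.355 J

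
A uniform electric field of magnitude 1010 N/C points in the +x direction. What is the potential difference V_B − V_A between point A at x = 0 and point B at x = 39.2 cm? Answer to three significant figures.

In a uniform field, potential decreases in the direction of E: V_B − V_A = −E·Δx.
V_B − V_A = −(1010 V/m)(0.392 m) = -396 V.

-396 V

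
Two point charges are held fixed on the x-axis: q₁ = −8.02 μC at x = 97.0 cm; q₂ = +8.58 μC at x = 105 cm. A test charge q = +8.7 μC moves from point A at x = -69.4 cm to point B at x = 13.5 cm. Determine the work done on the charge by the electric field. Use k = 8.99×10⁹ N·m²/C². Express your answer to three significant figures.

0.0256 J

The work done by the electric force is W_field = −ΔU = −q(V_B − V_A) = q(V_A − V_B).
At A: distances to the source charges are 1.66 m, 1.74 m; V_A = Σ kqᵢ/rᵢ = 899 V.
At B: distances to the source charges are 0.835 m, 0.915 m; V_B = Σ kqᵢ/rᵢ = -2050 V.
ΔV = V_B − V_A = -2950 V.
W_field = −qΔV = −(8.70×10⁻⁶ C)(-2950 V) = 0.0256 J.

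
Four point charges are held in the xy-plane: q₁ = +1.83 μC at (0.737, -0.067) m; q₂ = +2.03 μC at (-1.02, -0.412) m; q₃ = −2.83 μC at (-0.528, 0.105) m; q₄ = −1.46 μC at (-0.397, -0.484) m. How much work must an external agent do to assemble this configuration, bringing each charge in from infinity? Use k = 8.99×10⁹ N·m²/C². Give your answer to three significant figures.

The assembly work is the sum of pairwise potential energies, U = Σ_{i<j} kqᵢqⱼ/rᵢⱼ.
Pair separations: r₁₂ = 1.79 m, r₁₃ = 1.28 m, r₁₄ = 1.21 m, r₂₃ = 0.714 m, r₂₄ = 0.627 m, r₃₄ = 0.603 m.
Summing all 6 pair terms gives U = -0.0910 J.

-0.0910 J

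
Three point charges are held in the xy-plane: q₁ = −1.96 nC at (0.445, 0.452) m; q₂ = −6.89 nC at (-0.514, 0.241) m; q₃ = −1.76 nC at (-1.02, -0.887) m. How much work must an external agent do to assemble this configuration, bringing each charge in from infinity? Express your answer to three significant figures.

2.27×10⁻⁷ J

The assembly work is the sum of pairwise potential energies, U = Σ_{i<j} kqᵢqⱼ/rᵢⱼ.
Pair separations: r₁₂ = 0.982 m, r₁₃ = 1.98 m, r₂₃ = 1.24 m.
U = (1.24×10⁻⁷) + (1.56×10⁻⁸) + (8.82×10⁻⁸) = 2.27×10⁻⁷ J.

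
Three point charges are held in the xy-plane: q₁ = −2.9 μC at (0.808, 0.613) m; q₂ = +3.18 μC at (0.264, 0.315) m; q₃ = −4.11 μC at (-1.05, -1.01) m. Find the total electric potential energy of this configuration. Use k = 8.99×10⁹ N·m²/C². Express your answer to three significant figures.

The work to assemble the configuration equals its total potential energy, U = Σ kqᵢqⱼ/rᵢⱼ over all pairs.
Pair separations: r₁₂ = 0.620 m, r₁₃ = 2.47 m, r₂₃ = 1.87 m.
U = (-0.134) + (0.0434) + (-0.0630) = -0.153 J.

-0.153 J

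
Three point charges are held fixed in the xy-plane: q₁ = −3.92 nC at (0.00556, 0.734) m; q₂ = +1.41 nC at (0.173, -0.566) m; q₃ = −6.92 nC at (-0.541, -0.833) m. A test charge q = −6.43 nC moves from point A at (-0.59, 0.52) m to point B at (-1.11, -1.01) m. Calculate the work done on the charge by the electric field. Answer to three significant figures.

The work done by the electric force is W_field = −ΔU = −q(V_B − V_A) = q(V_A − V_B).
At A: distances to the source charges are 0.633 m, 1.33 m, 1.35 m; V_A = Σ kqᵢ/rᵢ = -92.1 V.
At B: distances to the source charges are 2.07 m, 1.36 m, 0.596 m; V_B = Σ kqᵢ/rᵢ = -112 V.
ΔV = V_B − V_A = -20.0 V.
W_field = −qΔV = −(-6.43×10⁻⁹ C)(-20.0 V) = -1.29×10⁻⁷ J.

-1.29×10⁻⁷ J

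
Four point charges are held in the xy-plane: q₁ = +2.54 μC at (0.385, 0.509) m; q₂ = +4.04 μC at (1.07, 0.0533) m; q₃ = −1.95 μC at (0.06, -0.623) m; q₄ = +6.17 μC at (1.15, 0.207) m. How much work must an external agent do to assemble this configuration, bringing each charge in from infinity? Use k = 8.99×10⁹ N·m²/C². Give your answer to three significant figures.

1.40 J

The assembly work is the sum of pairwise potential energies, U = Σ_{i<j} kqᵢqⱼ/rᵢⱼ.
Pair separations: r₁₂ = 0.823 m, r₁₃ = 1.18 m, r₁₄ = 0.822 m, r₂₃ = 1.22 m, r₂₄ = 0.173 m, r₃₄ = 1.37 m.
Summing all 6 pair terms gives U = 1.40 J.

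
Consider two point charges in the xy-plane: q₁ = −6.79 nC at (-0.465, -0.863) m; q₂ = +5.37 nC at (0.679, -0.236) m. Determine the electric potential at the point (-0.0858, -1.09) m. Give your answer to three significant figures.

Electric potential is a scalar, so the contributions from each charge add algebraically: V = Σ kqᵢ/rᵢ.
Distances from the field point to each charge: r₁ = 0.442 m, r₂ = 1.15 m.
V = k[(-6.79×10⁻⁹)/(0.442) + (5.37×10⁻⁹)/(1.15)] = -96.0 V.

-96.0 V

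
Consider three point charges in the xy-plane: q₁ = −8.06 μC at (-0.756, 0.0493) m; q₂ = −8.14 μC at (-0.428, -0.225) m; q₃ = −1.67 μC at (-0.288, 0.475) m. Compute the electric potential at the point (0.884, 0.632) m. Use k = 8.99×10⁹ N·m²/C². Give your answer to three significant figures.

-1.01×10⁵ V

The total potential is the scalar sum of each charge's contribution, V = Σ kqᵢ/rᵢ.
Distances from the field point to each charge: r₁ = 1.74 m, r₂ = 1.57 m, r₃ = 1.18 m.
V = k[(-8.06×10⁻⁶)/(1.74) + (-8.14×10⁻⁶)/(1.57) + (-1.67×10⁻⁶)/(1.18)] = -1.01×10⁵ V.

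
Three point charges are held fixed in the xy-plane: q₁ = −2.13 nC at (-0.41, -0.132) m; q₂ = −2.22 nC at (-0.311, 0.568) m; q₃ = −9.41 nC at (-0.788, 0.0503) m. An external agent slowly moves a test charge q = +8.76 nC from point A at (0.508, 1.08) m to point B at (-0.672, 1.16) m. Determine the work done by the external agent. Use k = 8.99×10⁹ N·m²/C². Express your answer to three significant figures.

For quasistatic motion the external work equals the change in potential energy: W_ext = qΔV = q(V_B − V_A).
At A: distances to the source charges are 1.52 m, 0.966 m, 1.66 m; V_A = Σ kqᵢ/rᵢ = -84.4 V.
At B: distances to the source charges are 1.32 m, 0.693 m, 1.12 m; V_B = Σ kqᵢ/rᵢ = -119 V.
ΔV = V_B − V_A = -34.8 V.
W_ext = qΔV = (8.76×10⁻⁹ C)(-34.8 V) = -3.05×10⁻⁷ J.

-3.05×10⁻⁷ J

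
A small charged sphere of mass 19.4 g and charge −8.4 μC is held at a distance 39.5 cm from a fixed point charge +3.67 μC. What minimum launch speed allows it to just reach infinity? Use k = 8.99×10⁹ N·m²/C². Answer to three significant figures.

To just escape, total mechanical energy must reach zero at infinity: ½mv²_min + U = 0, so ½mv²_min = −U = |kQq|/r.
|U| = |kQq|/r = (8.99×10⁹ N·m²/C²)(3.67×10⁻⁶)(8.40×10⁻⁶)/(0.395) = 0.702 J.
v_min = √(2|U|/m) = √(2·0.702/0.0194) = 8.50 m/s.

8.50 m/s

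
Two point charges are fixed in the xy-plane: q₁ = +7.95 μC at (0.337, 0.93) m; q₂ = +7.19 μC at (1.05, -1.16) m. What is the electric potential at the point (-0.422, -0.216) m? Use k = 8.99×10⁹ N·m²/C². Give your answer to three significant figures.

The total potential is the scalar sum of each charge's contribution, V = Σ kqᵢ/rᵢ.
Distances from the field point to each charge: r₁ = 1.37 m, r₂ = 1.75 m.
V = k[(7.95×10⁻⁶)/(1.37) + (7.19×10⁻⁶)/(1.75)] = 8.90×10⁴ V.

8.90×10⁴ V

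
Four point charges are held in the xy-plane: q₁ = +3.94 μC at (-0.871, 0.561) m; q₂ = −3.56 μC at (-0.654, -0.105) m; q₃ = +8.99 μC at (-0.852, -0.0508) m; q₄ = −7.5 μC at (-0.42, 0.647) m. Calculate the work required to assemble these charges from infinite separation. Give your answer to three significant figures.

-2.07 J

The assembly work is the sum of pairwise potential energies, U = Σ_{i<j} kqᵢqⱼ/rᵢⱼ.
Pair separations: r₁₂ = 0.700 m, r₁₃ = 0.612 m, r₁₄ = 0.459 m, r₂₃ = 0.205 m, r₂₄ = 0.788 m, r₃₄ = 0.821 m.
Summing all 6 pair terms gives U = -2.07 J.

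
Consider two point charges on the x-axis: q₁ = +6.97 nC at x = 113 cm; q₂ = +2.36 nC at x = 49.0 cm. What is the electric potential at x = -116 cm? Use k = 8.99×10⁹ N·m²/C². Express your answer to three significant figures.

40.2 V

The total potential is the scalar sum of each charge's contribution, V = Σ kqᵢ/rᵢ.
Distances from the field point to each charge: r₁ = 2.29 m, r₂ = 1.65 m.
V = k[(6.97×10⁻⁹)/(2.29) + (2.36×10⁻⁹)/(1.65)] = 40.2 V.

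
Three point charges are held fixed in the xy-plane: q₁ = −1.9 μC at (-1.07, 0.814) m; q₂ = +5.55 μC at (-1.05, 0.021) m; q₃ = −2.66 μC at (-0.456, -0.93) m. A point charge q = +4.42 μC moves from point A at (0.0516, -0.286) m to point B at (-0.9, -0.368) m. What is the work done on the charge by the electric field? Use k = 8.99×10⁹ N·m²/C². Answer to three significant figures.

-0.302 J

The work done by the electric force is W_field = −ΔU = −q(V_B − V_A) = q(V_A − V_B).
At A: distances to the source charges are 1.57 m, 1.14 m, 0.820 m; V_A = Σ kqᵢ/rᵢ = 3590 V.
At B: distances to the source charges are 1.19 m, 0.417 m, 0.716 m; V_B = Σ kqᵢ/rᵢ = 7.20×10⁴ V.
ΔV = V_B − V_A = 6.84×10⁴ V.
W_field = −qΔV = −(4.42×10⁻⁶ C)(6.84×10⁴ V) = -0.302 J.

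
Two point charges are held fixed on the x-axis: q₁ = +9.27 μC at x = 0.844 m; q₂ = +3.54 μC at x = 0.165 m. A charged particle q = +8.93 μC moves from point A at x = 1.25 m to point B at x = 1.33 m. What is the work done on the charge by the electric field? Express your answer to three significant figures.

0.320 J

The work done by the electric force is W_field = −ΔU = −q(V_B − V_A) = q(V_A − V_B).
At A: distances to the source charges are 0.406 m, 1.08 m; V_A = Σ kqᵢ/rᵢ = 2.35×10⁵ V.
At B: distances to the source charges are 0.486 m, 1.17 m; V_B = Σ kqᵢ/rᵢ = 1.99×10⁵ V.
ΔV = V_B − V_A = -3.58×10⁴ V.
W_field = −qΔV = −(8.93×10⁻⁶ C)(-3.58×10⁴ V) = 0.320 J.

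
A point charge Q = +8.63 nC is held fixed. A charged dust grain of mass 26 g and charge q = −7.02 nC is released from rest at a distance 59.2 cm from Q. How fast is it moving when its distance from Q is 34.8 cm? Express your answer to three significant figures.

Only the electrostatic force acts, so mechanical energy is conserved: ½mv² = U₁ − U₂ = kQq(1/r₁ − 1/r₂).
U₁ − U₂ = (8.99×10⁹ N·m²/C²)(8.63×10⁻⁹ C)(-7.02×10⁻⁹ C)(1/0.592 − 1/0.348) = 6.45×10⁻⁷ J.
v = √(2·6.45×10⁻⁷/0.0260) = 7.04×10⁻³ m/s.

7.04×10⁻³ m/s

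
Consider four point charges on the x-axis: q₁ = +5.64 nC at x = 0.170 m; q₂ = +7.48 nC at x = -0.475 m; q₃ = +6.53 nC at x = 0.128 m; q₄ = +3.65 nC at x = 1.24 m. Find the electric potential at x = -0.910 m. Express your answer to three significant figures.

273 V

The total potential is the scalar sum of each charge's contribution, V = Σ kqᵢ/rᵢ.
Distances from the field point to each charge: r₁ = 1.08 m, r₂ = 0.435 m, r₃ = 1.04 m, r₄ = 2.15 m.
V = k[(5.64×10⁻⁹)/(1.08) + (7.48×10⁻⁹)/(0.435) + (6.53×10⁻⁹)/(1.04) + (3.65×10⁻⁹)/(2.15)] = 273 V.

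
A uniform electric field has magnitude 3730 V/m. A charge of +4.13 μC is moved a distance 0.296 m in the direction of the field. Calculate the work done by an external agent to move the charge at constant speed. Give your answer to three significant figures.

-4.56×10⁻³ J

The potential change for a displacement 0.296 m in the direction of the field is ΔV = −Ed = -1100 V.
W_ext = qΔV = -4.56×10⁻³ J.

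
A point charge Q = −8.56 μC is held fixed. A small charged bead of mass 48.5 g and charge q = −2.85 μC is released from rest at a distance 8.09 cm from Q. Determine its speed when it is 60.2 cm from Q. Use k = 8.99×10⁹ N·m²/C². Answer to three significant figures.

9.84 m/s

Only the electrostatic force acts, so mechanical energy is conserved: ½mv² = U₁ − U₂ = kQq(1/r₁ − 1/r₂).
U₁ − U₂ = (8.99×10⁹ N·m²/C²)(-8.56×10⁻⁶ C)(-2.85×10⁻⁶ C)(1/0.0809 − 1/0.602) = 2.35 J.
v = √(2·2.35/0.0485) = 9.84 m/s.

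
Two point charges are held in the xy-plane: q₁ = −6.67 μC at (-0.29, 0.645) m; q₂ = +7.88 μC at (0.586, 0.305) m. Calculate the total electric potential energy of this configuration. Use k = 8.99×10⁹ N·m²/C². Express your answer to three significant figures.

-0.503 J

The work to assemble the configuration equals its total potential energy, U = Σ kqᵢqⱼ/rᵢⱼ over all pairs.
Pair separations: r₁₂ = 0.940 m.
U = (-0.503) = -0.503 J.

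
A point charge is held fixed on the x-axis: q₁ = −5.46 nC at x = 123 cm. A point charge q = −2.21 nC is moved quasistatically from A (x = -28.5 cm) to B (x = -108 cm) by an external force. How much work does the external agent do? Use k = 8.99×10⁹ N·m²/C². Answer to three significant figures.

-2.46×10⁻⁸ J

For quasistatic motion the external work equals the change in potential energy: W_ext = qΔV = q(V_B − V_A).
At A: distance to the source charge is 1.51 m; V_A = kq₁/r = -32.4 V.
At B: distance to the source charge is 2.31 m; V_B = kq₁/r = -21.2 V.
ΔV = V_B − V_A = 11.2 V.
W_ext = qΔV = (-2.21×10⁻⁹ C)(11.2 V) = -2.46×10⁻⁸ J.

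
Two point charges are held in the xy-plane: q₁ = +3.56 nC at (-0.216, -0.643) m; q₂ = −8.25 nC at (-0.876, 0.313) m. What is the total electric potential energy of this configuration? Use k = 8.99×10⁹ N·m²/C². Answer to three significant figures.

-2.27×10⁻⁷ J

The work to assemble the configuration equals its total potential energy, U = Σ kqᵢqⱼ/rᵢⱼ over all pairs.
Pair separations: r₁₂ = 1.16 m.
U = (-2.27×10⁻⁷) = -2.27×10⁻⁷ J.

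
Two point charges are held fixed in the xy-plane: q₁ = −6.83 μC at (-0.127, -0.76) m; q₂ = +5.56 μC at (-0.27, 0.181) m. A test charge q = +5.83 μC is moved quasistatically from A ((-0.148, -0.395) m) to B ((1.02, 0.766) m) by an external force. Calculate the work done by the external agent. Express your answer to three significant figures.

For quasistatic motion the external work equals the change in potential energy: W_ext = qΔV = q(V_B − V_A).
At A: distances to the source charges are 0.366 m, 0.589 m; V_A = Σ kqᵢ/rᵢ = -8.31×10⁴ V.
At B: distances to the source charges are 1.91 m, 1.42 m; V_B = Σ kqᵢ/rᵢ = 3120 V.
ΔV = V_B − V_A = 8.62×10⁴ V.
W_ext = qΔV = (5.83×10⁻⁶ C)(8.62×10⁴ V) = 0.502 J.

0.502 J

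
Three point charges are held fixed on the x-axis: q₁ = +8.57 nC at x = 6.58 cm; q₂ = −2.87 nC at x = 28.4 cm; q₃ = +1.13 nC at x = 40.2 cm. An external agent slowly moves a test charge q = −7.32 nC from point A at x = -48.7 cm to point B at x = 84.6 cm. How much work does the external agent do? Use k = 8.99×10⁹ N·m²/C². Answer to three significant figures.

For quasistatic motion the external work equals the change in potential energy: W_ext = qΔV = q(V_B − V_A).
At A: distances to the source charges are 0.553 m, 0.771 m, 0.889 m; V_A = Σ kqᵢ/rᵢ = 117 V.
At B: distances to the source charges are 0.780 m, 0.562 m, 0.444 m; V_B = Σ kqᵢ/rᵢ = 75.7 V.
ΔV = V_B − V_A = -41.6 V.
W_ext = qΔV = (-7.32×10⁻⁹ C)(-41.6 V) = 3.05×10⁻⁷ J.

3.05×10⁻⁷ J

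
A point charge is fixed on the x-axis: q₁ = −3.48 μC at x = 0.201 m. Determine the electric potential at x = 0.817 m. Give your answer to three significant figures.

-5.08×10⁴ V

Electric potential is a scalar, so the contributions from each charge add algebraically: V = Σ kqᵢ/rᵢ.
V = k[(-3.48×10⁻⁶)/(0.616)] = -5.08×10⁴ V.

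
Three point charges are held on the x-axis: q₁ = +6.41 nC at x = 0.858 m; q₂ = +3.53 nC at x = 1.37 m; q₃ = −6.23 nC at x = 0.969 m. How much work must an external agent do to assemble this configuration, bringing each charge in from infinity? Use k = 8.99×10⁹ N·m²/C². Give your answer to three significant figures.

The work to assemble the configuration equals its total potential energy, U = Σ kqᵢqⱼ/rᵢⱼ over all pairs.
Pair separations: r₁₂ = 0.512 m, r₁₃ = 0.111 m, r₂₃ = 0.401 m.
U = (3.97×10⁻⁷) + (-3.23×10⁻⁶) + (-4.93×10⁻⁷) = -3.33×10⁻⁶ J.

-3.33×10⁻⁶ J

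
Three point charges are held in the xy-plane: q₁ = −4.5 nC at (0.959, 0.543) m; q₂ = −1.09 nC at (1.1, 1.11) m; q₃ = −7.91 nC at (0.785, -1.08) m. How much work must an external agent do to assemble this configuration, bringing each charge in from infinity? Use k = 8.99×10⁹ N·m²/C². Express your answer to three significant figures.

The work to assemble the configuration equals its total potential energy, U = Σ kqᵢqⱼ/rᵢⱼ over all pairs.
Pair separations: r₁₂ = 0.584 m, r₁₃ = 1.63 m, r₂₃ = 2.21 m.
U = (7.55×10⁻⁸) + (1.96×10⁻⁷) + (3.50×10⁻⁸) = 3.07×10⁻⁷ J.

3.07×10⁻⁷ J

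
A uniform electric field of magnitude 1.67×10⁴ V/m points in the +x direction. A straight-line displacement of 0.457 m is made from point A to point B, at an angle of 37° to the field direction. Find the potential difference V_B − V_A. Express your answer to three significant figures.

-6100 V

Only the component of displacement along E changes the potential: ΔV = −E·d·cosθ.
ΔV = −(1.67×10⁴ V/m)(0.457 m)cos37° = -6100 V.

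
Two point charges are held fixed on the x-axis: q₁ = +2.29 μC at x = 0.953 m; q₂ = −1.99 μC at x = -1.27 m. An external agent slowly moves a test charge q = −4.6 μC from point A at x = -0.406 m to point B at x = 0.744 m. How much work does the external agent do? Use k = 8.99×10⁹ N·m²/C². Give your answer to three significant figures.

For quasistatic motion the external work equals the change in potential energy: W_ext = qΔV = q(V_B − V_A).
At A: distances to the source charges are 1.36 m, 0.864 m; V_A = Σ kqᵢ/rᵢ = -5560 V.
At B: distances to the source charges are 0.209 m, 2.01 m; V_B = Σ kqᵢ/rᵢ = 8.96×10⁴ V.
ΔV = V_B − V_A = 9.52×10⁴ V.
W_ext = qΔV = (-4.60×10⁻⁶ C)(9.52×10⁴ V) = -0.438 J.

-0.438 J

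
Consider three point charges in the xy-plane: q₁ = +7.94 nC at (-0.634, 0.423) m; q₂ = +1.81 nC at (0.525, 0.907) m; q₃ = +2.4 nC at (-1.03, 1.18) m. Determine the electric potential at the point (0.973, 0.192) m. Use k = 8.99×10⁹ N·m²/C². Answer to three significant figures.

Electric potential is a scalar, so the contributions from each charge add algebraically: V = Σ kqᵢ/rᵢ.
Distances from the field point to each charge: r₁ = 1.62 m, r₂ = 0.844 m, r₃ = 2.23 m.
V = k[(7.94×10⁻⁹)/(1.62) + (1.81×10⁻⁹)/(0.844) + (2.40×10⁻⁹)/(2.23)] = 72.9 V.

72.9 V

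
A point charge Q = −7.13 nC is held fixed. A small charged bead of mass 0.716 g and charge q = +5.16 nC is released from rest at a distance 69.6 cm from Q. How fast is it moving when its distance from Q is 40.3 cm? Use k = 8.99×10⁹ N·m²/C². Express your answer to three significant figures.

0.0311 m/s

Only the electrostatic force acts, so mechanical energy is conserved: ½mv² = U₁ − U₂ = kQq(1/r₁ − 1/r₂).
U₁ − U₂ = (8.99×10⁹ N·m²/C²)(-7.13×10⁻⁹ C)(5.16×10⁻⁹ C)(1/0.696 − 1/0.403) = 3.46×10⁻⁷ J.
v = √(2·3.46×10⁻⁷/7.16×10⁻⁴) = 0.0311 m/s.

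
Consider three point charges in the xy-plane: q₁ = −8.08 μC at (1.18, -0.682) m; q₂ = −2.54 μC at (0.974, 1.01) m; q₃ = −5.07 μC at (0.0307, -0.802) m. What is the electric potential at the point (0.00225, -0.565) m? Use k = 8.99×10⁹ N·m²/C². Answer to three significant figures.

The total potential is the scalar sum of each charge's contribution, V = Σ kqᵢ/rᵢ.
Distances from the field point to each charge: r₁ = 1.18 m, r₂ = 1.85 m, r₃ = 0.239 m.
V = k[(-8.08×10⁻⁶)/(1.18) + (-2.54×10⁻⁶)/(1.85) + (-5.07×10⁻⁶)/(0.239)] = -2.65×10⁵ V.

-2.65×10⁵ V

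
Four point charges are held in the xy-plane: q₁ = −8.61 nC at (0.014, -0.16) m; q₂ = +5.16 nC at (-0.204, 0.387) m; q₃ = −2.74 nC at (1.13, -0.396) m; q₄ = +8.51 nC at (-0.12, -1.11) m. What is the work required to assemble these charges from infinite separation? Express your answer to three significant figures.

-1.14×10⁻⁶ J

The work to assemble the configuration equals its total potential energy, U = Σ kqᵢqⱼ/rᵢⱼ over all pairs.
Pair separations: r₁₂ = 0.589 m, r₁₃ = 1.14 m, r₁₄ = 0.959 m, r₂₃ = 1.55 m, r₂₄ = 1.50 m, r₃₄ = 1.44 m.
Summing all 6 pair terms gives U = -1.14×10⁻⁶ J.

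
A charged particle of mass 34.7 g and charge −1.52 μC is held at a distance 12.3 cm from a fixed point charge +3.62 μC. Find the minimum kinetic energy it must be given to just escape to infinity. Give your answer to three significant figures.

0.402 J

To just escape, total mechanical energy must reach zero at infinity: ½mv²_min + U = 0, so ½mv²_min = −U = |kQq|/r.
|U| = |kQq|/r = (8.99×10⁹ N·m²/C²)(3.62×10⁻⁶)(1.52×10⁻⁶)/(0.123) = 0.402 J.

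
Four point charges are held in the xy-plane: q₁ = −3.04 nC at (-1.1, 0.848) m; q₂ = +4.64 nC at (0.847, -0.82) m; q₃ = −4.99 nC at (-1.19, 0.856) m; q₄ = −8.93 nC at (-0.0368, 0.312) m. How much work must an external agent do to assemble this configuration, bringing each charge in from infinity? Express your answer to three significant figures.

1.64×10⁻⁶ J

The assembly work is the sum of pairwise potential energies, U = Σ_{i<j} kqᵢqⱼ/rᵢⱼ.
Pair separations: r₁₂ = 2.56 m, r₁₃ = 0.0904 m, r₁₄ = 1.19 m, r₂₃ = 2.64 m, r₂₄ = 1.44 m, r₃₄ = 1.28 m.
Summing all 6 pair terms gives U = 1.64×10⁻⁶ J.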